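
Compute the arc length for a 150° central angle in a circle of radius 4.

The full circumference is 2πr = 2π(4) = 8*pi.
The arc spans 150° out of 360°, which is a fraction of 5/12.
Arc length = 8*pi × 5/12 = 10*pi/3.

10*pi/3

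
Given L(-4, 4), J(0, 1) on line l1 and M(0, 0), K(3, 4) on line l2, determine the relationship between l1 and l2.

Slope of line 1: m1 = (1 - 4)/(0 - -4) = -3/4 = -3/4
Slope of line 2: m2 = (4 - 0)/(3 - 0) = 4/3 = 4/3
m1 * m2 = -1, so perpendicular.

Perpendicular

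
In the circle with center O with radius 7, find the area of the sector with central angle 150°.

The full circle has area πr² = π(7)² = 49*pi.
The sector covers 150° out of 360°, a fraction of 5/12.
Sector area = 49*pi × 5/12 = 245*pi/12.

245*pi/12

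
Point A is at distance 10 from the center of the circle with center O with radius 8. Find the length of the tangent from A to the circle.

tangent = √(d² - r²) = √(10² - 8²) = √(100 - 64) = √36 = 6

6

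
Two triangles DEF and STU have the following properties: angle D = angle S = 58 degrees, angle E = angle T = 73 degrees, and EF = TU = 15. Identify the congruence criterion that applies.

Consider the given information: angle D = angle S = 58 degrees, angle E = angle T = 73 degrees, and EF = TU = 15
This is not SSS or HL: SSS requires all three pairs of sides, but we don't have that. HL only applies to right triangles with matching hypotenuse and leg.
The correct criterion is AAS. Two pairs of corresponding angles and a non-included side are equal (Angle-Angle-Side).

AAS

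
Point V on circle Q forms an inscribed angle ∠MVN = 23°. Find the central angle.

The inscribed angle theorem states that a central angle is always twice any inscribed angle that subtends the same arc.
Since the inscribed angle is 23°, the central angle = 2 × 23° = 46°.

46°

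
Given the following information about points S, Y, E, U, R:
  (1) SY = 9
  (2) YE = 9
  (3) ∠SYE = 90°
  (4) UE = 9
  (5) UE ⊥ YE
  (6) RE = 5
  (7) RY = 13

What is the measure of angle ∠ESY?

Step 1: By the law of cosines on triangle SYE: SE² = 9² + 9² − 2·9·9·cos(90°) = 162, so SE = 9·√2.
Step 2: By the inverse law of cosines on triangle ESY: cos(∠ESY) = ((9·√2)² + 9² − 9²) / (2·9·√2·9) = 162/229.1 = 0.7071, so ∠ESY = 45°.

Therefore, the measure of angle ∠ESY = 45°.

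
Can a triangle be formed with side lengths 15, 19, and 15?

For three segments to close into a triangle, no single side can be as long as the other two combined.
The longest side is 19, and 15 + 15 = 30 > 19.
A triangle can be formed.

Yes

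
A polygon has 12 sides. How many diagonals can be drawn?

Total line segments between 12 vertices = C(12,2) = 66.
Subtract the 12 sides: 66 - 12 = 54 diagonals.

54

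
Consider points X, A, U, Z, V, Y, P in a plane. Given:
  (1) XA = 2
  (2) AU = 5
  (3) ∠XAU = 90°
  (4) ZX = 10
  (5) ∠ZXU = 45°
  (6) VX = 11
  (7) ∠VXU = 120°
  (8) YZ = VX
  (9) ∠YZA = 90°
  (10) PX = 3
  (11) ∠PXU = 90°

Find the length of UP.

Step 1: By the law of cosines on triangle UAX: UX² = 5² + 2² − 2·5·2·cos(90°) = 29, so UX = √29.
Step 2: By the law of cosines on triangle UXP: UP² = √29² + 3² − 2·√29·3·cos(90°) = 38, so UP = √38.

Therefore, the length of UP = √38.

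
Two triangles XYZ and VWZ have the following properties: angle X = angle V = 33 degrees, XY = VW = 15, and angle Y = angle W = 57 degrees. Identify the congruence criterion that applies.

The given information matches ASA: Two pairs of corresponding angles and the included side are equal (Angle-Side-Angle).

ASA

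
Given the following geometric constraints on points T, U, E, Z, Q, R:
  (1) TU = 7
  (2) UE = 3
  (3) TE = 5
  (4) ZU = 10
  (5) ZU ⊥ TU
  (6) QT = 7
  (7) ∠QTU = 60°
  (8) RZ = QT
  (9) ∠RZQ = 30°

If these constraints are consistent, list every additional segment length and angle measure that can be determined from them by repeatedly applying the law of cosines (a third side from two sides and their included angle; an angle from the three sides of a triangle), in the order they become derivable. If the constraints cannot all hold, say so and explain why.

The constraints are consistent. Derivable facts, in order:
After 1 step:
- TZ = √149
- UQ = 7
- ∠ETU = 21.79°
- ∠EUT = 38.21°
- ∠TEU = 120°
After 2 steps:
- ∠QUT = 60°
- ∠TQU = 60°
- ∠TZU = 34.99°
- ∠UTZ = 55.01°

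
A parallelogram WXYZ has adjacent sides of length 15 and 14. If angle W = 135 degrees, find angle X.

In a parallelogram, consecutive angles are supplementary (sum to 180°).
angle X = 180 - angle W
angle X = 180 - 135
angle X = 45 degrees

45 degrees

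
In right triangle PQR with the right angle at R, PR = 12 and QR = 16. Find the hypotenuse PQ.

In a right triangle, the square of the hypotenuse equals the sum of the squares of the two legs.
The legs are 12 and 16, so the hypotenuse = sqrt(144 + 256) = sqrt(400) = 20.

20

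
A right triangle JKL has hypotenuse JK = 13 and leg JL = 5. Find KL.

Rearranging the Pythagorean theorem to solve for the unknown leg:
leg^2 = hypotenuse^2 - known_leg^2 = 169 - 25 = 144
leg = sqrt(144) = 12.

12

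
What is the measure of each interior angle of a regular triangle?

Each interior angle of a regular n-gon is (n - 2) * 180 / n.
For n = 3: (3 - 2) * 180 / 3 = 180/3 = 60 degrees.

60 degrees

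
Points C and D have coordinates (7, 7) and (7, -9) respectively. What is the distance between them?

The horizontal distance is |7 - 7| = 0 and the vertical distance is |-9 - 7| = 16.
By the Pythagorean theorem, d = sqrt(0^2 + 16^2) = sqrt(256) = 16.

16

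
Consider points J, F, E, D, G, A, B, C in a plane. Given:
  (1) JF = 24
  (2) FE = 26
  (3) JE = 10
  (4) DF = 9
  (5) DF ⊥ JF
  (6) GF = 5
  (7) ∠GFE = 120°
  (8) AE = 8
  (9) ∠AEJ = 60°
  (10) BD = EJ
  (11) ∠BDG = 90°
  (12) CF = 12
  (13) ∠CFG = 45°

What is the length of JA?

Step 1: By the law of cosines on triangle JEA: JA² = 10² + 8² − 2·10·8·cos(60°) = 84, so JA = 2·√21.

Therefore, the length of JA = 2·√21.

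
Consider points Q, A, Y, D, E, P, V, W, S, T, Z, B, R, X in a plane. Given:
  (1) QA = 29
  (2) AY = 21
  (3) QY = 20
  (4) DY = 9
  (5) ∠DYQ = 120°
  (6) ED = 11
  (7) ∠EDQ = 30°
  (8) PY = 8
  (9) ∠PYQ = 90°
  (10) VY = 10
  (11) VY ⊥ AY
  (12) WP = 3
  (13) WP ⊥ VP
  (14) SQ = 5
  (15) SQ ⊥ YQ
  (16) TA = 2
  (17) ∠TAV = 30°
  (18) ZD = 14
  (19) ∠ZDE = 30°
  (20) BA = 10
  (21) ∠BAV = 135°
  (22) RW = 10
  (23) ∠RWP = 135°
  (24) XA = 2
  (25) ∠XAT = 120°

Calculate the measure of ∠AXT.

Step 1: By the law of cosines on triangle XAT: XT² = 2² + 2² − 2·2·2·cos(120°) = 12, so XT = 2·√3.
Step 2: By the inverse law of cosines on triangle AXT: cos(∠AXT) = (2² + (2·√3)² − 2²) / (2·2·2·√3) = 12/13.86 = 0.866, so ∠AXT = 30°.

Therefore, the measure of angle ∠AXT = 30°.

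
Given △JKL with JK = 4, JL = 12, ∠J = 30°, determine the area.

Area = (1/2)(4)(12) sin(30°) = (1/2)(4)(12)(1/2) = 12

12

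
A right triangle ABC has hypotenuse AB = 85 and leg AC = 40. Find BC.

Rearranging the Pythagorean theorem to solve for the unknown leg:
leg^2 = hypotenuse^2 - known_leg^2 = 7225 - 1600 = 5625
leg = sqrt(5625) = 75.

75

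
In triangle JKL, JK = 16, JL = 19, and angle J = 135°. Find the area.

Area = (1/2)(16)(19) sin(135°) = (1/2)(16)(19)(sqrt(2)/2) = 76*sqrt(2)

76*sqrt(2)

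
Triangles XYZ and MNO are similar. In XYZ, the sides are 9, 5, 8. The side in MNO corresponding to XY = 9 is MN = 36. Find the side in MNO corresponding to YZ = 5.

k = 36/9 = 4. NO = 4 * 5 = 20.

20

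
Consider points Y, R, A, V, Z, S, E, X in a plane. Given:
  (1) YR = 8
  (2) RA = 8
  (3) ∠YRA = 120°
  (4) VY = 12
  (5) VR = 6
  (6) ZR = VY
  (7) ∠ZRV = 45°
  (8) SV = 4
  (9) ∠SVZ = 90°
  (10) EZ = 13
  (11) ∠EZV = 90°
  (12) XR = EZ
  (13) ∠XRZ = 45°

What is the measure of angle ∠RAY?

Step 1: By the law of cosines on triangle ARY: AY² = 8² + 8² − 2·8·8·cos(120°) = 192, so AY = 8·√3.
Step 2: By the inverse law of cosines on triangle RAY: cos(∠RAY) = (8² + (8·√3)² − 8²) / (2·8·8·√3) = 192/221.7 = 0.866, so ∠RAY = 30°.

Therefore, the measure of angle ∠RAY = 30°.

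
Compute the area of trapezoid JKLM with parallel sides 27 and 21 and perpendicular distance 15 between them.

Area of a trapezoid = (base1 + base2) * height / 2
Area = (27 + 21) * 15 / 2
Area = 48 * 15 / 2
Area = 720 / 2
Area = 360

360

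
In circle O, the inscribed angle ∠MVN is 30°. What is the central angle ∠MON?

The inscribed angle theorem states that a central angle is always twice any inscribed angle that subtends the same arc.
Since the inscribed angle is 30°, the central angle = 2 × 30° = 60°.

60°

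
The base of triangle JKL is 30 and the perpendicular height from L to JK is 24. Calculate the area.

Area = (1/2) * base * height
Area = (1/2) * 30 * 24
Area = 360

360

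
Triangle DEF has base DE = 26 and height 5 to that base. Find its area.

A triangle's area is half the area of a rectangle with the same base and height.
Area = (1/2) * 26 * 5 = 65.

65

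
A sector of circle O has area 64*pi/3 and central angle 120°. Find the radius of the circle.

r² = 360 × 64*pi/3 / (π × 120) = 64, so r = 8.

8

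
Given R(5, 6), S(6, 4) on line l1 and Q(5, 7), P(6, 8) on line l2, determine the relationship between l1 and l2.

Slope of line 1: m1 = (4 - 6)/(6 - 5) = -2/1 = -2
Slope of line 2: m2 = (8 - 7)/(6 - 5) = 1/1 = 1
For parallel lines we need equal slopes: -2 != 1.
For perpendicular lines we need m1*m2 = -1: (-2)(1) = -2 != -1.
Since neither condition holds, the lines are neither parallel nor perpendicular.

Neither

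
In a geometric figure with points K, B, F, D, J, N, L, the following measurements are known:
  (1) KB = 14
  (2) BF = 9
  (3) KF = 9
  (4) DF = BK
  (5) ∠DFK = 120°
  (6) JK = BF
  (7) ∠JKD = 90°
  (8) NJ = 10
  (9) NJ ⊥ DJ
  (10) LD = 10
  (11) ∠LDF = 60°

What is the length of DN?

From the given relations: DF = BK = 14; JK = BF = 9.
Step 1: By the law of cosines on triangle DFK: DK² = 14² + 9² − 2·14·9·cos(120°) = 403, so DK ≈ 20.07.
Step 2: By the law of cosines on triangle JKD: JD² = 9² + 20.07² − 2·9·20.07·cos(90°) = 484, so JD = 22.
Step 3: By the law of cosines on triangle DJN: DN² = 22² + 10² − 2·22·10·cos(90°) = 584, so DN = 2·√146.

Therefore, the length of DN = 2·√146.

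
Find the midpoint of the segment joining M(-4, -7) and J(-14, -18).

M = ((x₁ + x₂)/2, (y₁ + y₂)/2)
= ((-4 + -14)/2, (-7 + -18)/2)
= (-18/2, -25/2) = (-9, -25/2)

(-9, -25/2)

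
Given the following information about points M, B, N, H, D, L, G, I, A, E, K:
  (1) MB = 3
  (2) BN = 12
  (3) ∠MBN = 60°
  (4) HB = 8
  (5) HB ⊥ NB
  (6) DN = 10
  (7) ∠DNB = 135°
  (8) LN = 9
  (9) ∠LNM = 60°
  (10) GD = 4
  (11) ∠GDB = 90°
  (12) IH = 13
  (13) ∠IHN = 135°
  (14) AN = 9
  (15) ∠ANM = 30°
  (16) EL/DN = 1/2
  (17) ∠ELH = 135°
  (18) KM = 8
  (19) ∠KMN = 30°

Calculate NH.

Step 1: By the law of cosines on triangle NBH: NH² = 12² + 8² − 2·12·8·cos(90°) = 208, so NH = 4·√13.

Therefore, the length of NH = 4·√13.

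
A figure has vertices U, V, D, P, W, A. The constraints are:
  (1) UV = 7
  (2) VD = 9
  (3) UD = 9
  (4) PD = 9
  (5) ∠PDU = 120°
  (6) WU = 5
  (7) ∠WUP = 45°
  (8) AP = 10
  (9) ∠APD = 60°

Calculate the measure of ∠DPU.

Step 1: By the law of cosines on triangle PDU: PU² = 9² + 9² − 2·9·9·cos(120°) = 243, so PU = 9·√3.
Step 2: By the inverse law of cosines on triangle DPU: cos(∠DPU) = (9² + (9·√3)² − 9²) / (2·9·9·√3) = 243/280.59 = 0.866, so ∠DPU = 30°.

Therefore, the measure of angle ∠DPU = 30°.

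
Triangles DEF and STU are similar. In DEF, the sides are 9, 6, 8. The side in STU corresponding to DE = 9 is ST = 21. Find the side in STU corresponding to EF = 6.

k = 21/9 = 7/3. TU = 7/3 * 6 = 14.

14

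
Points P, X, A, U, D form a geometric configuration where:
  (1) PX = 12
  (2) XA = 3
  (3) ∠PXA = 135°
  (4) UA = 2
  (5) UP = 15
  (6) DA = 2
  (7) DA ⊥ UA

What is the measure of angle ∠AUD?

Step 1: By the law of cosines on triangle UAD: UD² = 2² + 2² − 2·2·2·cos(90°) = 8, so UD = 2·√2.
Step 2: By the inverse law of cosines on triangle AUD: cos(∠AUD) = (2² + (2·√2)² − 2²) / (2·2·2·√2) = 8/11.31 = 0.7071, so ∠AUD = 45°.

Therefore, the measure of angle ∠AUD = 45°.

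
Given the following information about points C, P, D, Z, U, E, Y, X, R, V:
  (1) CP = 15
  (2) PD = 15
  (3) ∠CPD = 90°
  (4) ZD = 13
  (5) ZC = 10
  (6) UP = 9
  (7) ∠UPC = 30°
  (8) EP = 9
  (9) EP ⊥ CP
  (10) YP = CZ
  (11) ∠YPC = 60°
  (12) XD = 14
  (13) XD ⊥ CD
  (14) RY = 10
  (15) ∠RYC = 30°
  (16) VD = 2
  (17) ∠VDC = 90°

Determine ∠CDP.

Step 1: By the law of cosines on triangle DPC: DC² = 15² + 15² − 2·15·15·cos(90°) = 450, so DC = 15·√2.
Step 2: By the inverse law of cosines on triangle CDP: cos(∠CDP) = ((15·√2)² + 15² − 15²) / (2·15·√2·15) = 450/636.4 = 0.7071, so ∠CDP = 45°.

Therefore, the measure of angle ∠CDP = 45°.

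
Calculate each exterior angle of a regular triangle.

Each exterior angle of a regular n-gon is 360 / n.
For n = 3: 360 / 3 = 120 degrees.

120 degrees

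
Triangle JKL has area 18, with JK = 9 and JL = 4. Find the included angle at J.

Area = (1/2) * a * b * sin(C)
sin(C) = 2 * Area / (a * b)
sin(C) = 2 * 18 / (9 * 4)
sin(C) = 1
C = arcsin(1) = 90°

90°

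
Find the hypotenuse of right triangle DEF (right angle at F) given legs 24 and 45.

DE = sqrt(24^2 + 45^2) = sqrt(2601) = 51

51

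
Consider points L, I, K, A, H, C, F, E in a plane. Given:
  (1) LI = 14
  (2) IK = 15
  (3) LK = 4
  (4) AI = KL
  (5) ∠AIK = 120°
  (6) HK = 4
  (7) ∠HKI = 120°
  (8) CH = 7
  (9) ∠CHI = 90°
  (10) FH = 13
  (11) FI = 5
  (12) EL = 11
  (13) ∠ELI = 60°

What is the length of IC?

Step 1: By the law of cosines on triangle HKI: HI² = 4² + 15² − 2·4·15·cos(120°) = 301, so HI ≈ 17.35.
Step 2: By the law of cosines on triangle IHC: IC² = 17.35² + 7² − 2·17.35·7·cos(90°) = 350, so IC = 5·√14.

Therefore, the length of IC = 5·√14.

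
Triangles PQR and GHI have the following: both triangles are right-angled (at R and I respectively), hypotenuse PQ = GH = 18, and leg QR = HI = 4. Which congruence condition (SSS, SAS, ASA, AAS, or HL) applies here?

Consider the given information: both triangles are right-angled (at R and I respectively), hypotenuse PQ = GH = 18, and leg QR = HI = 4
This is not SAS or ASA: SAS requires two sides and the included angle between them. ASA requires two angles and the side between them.
The correct criterion is HL. The hypotenuse and one leg of two right triangles are equal (Hypotenuse-Leg).

HL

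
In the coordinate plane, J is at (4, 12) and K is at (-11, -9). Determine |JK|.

d = sqrt((-11 - 4)^2 + (-9 - 12)^2)
d = sqrt(-15^2 + -21^2)
d = sqrt(225 + 441)
d = sqrt(666) = 3*sqrt(74)

3*sqrt(74)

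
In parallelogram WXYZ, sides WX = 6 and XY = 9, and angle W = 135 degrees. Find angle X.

In a parallelogram, consecutive angles are supplementary (sum to 180°).
angle X = 180 - angle W
angle X = 180 - 135
angle X = 45 degrees

45 degrees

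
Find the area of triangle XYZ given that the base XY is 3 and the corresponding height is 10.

Area = (1/2) * base * height
Area = (1/2) * 3 * 10
Area = 15

15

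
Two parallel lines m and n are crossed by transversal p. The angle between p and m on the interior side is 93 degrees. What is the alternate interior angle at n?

Alternate interior angles lie on opposite sides of the transversal, between the parallel lines.
By the alternate interior angle theorem, they are equal: 93 degrees.

93 degrees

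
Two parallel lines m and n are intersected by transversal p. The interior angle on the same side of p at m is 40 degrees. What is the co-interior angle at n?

Co-interior (same-side interior) angles are between the parallel lines on the same side of the transversal.
Unlike corresponding or alternate interior angles, they are supplementary rather than equal.
So the angle = 180 - 40 = 140 degrees.

140 degrees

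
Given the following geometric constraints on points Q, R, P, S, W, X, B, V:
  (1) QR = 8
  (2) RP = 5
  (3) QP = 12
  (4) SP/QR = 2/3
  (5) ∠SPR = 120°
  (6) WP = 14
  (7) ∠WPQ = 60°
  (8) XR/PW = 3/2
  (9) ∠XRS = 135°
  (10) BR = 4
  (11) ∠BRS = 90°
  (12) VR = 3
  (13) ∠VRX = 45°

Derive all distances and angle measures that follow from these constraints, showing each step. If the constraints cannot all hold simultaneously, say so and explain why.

The constraints are consistent.

From the given relations:
  SP = 2/3·QR = 2/3·8 ≈ 5.33
  XR = 3/2·PW = 3/2·14 = 21

Step 1: From QP = 12, PW = 14, and ∠QPW = 60°, by the law of cosines:
  QW² = QP² + PW² - 2·QP·PW·cos(60°) = 144 + 196 - 168 = 172
  QW = 2·√43

Step 2: From RP = 5, PS = 5.33, and ∠RPS = 120°, by the law of cosines:
  RS² = RP² + PS² - 2·RP·PS·cos(120°) = 25 + 28.44 + 26.67 = 80.11
  RS ≈ 8.95

Step 3: From XR = 21, RV = 3, and ∠XRV = 45°, by the law of cosines:
  XV² = XR² + RV² - 2·XR·RV·cos(45°) = 441 + 9 - 89.1 = 360.9
  XV ≈ 19

Step 4: From QP = 12, QR = 8, PR = 5, by the inverse law of cosines:
  cos(∠PQR) = (QP² + QR² - PR²) / (2·QP·QR)
  ∠PQR = 17.61°

Step 5: From RP = 5, RQ = 8, PQ = 12, by the inverse law of cosines:
  cos(∠PRQ) = (RP² + RQ² - PQ²) / (2·RP·RQ)
  ∠PRQ = 133.43°

Step 6: From PQ = 12, PR = 5, QR = 8, by the inverse law of cosines:
  cos(∠QPR) = (PQ² + PR² - QR²) / (2·PQ·PR)
  ∠QPR = 28.96°

Step 7: From SR = 8.95, RX = 21, and ∠SRX = 135°, by the law of cosines:
  SX² = SR² + RX² - 2·SR·RX·cos(135°) = 80.11 + 441 + 265.8 = 786.9
  SX ≈ 28.05

Step 8: From SR = 8.95, RB = 4, and ∠SRB = 90°, by the law of cosines:
  SB² = SR² + RB² - 2·SR·RB·cos(90°) = 80.11 + 16 - 0 = 96.11
  SB ≈ 9.8

Step 9: From QP = 12, QW = 2·√43, PW = 14, by the inverse law of cosines:
  cos(∠PQW) = (QP² + QW² - PW²) / (2·QP·QW)
  ∠PQW = 67.59°

Step 10: From RP = 5, RS = 8.95, PS = 5.33, by the inverse law of cosines:
  cos(∠PRS) = (RP² + RS² - PS²) / (2·RP·RS)
  ∠PRS = 31.07°

Step 11: From SP = 5.33, SR = 8.95, PR = 5, by the inverse law of cosines:
  cos(∠PSR) = (SP² + SR² - PR²) / (2·SP·SR)
  ∠PSR = 28.93°

Step 12: From WP = 14, WQ = 2·√43, PQ = 12, by the inverse law of cosines:
  cos(∠PWQ) = (WP² + WQ² - PQ²) / (2·WP·WQ)
  ∠PWQ = 52.41°

Step 13: From XR = 21, XV = 19, RV = 3, by the inverse law of cosines:
  cos(∠RXV) = (XR² + XV² - RV²) / (2·XR·XV)
  ∠RXV = 6.41°

Step 14: From VR = 3, VX = 19, RX = 21, by the inverse law of cosines:
  cos(∠RVX) = (VR² + VX² - RX²) / (2·VR·VX)
  ∠RVX = 128.59°

Step 15: From SB = 9.8, SR = 8.95, BR = 4, by the inverse law of cosines:
  cos(∠BSR) = (SB² + SR² - BR²) / (2·SB·SR)
  ∠BSR = 24.08°

Step 16: From SR = 8.95, SX = 28.05, RX = 21, by the inverse law of cosines:
  cos(∠RSX) = (SR² + SX² - RX²) / (2·SR·SX)
  ∠RSX = 31.96°

Step 17: From XR = 21, XS = 28.05, RS = 8.95, by the inverse law of cosines:
  cos(∠RXS) = (XR² + XS² - RS²) / (2·XR·XS)
  ∠RXS = 13.04°

Step 18: From BR = 4, BS = 9.8, RS = 8.95, by the inverse law of cosines:
  cos(∠RBS) = (BR² + BS² - RS²) / (2·BR·BS)
  ∠RBS = 65.92°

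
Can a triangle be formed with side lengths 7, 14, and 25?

Check the triangle inequality: 7 + 14 = 21 ≤ 25.
Since the sum of two sides does not exceed the third, no triangle can be formed.

No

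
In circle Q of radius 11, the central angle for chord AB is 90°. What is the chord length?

Chord = 2(11) sin(45°) = 11*sqrt(2)

11*sqrt(2)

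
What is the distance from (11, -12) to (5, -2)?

d = sqrt((-6)^2 + (10)^2) = sqrt(136) = 2*sqrt(34)

2*sqrt(34)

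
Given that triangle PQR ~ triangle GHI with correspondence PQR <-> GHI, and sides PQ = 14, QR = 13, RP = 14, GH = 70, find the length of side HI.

k = 70/14 = 5. HI = 5 * 13 = 65.

65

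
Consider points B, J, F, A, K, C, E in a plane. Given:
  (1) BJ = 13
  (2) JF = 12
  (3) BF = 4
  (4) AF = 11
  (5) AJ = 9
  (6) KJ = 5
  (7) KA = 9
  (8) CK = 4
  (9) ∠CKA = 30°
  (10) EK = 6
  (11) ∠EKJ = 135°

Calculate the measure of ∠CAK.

Step 1: By the law of cosines on triangle AKC: AC² = 9² + 4² − 2·9·4·cos(30°) = 34.65, so AC ≈ 5.89.
Step 2: By the inverse law of cosines on triangle CAK: cos(∠CAK) = (5.89² + 9² − 4²) / (2·5.89·9) = 99.65/105.95 = 0.9405, so ∠CAK = 19.86°.

Therefore, the measure of angle ∠CAK = 19.86°.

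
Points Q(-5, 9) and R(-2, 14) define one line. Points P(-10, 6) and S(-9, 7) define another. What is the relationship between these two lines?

Slope of line 1: m1 = (14 - 9)/(-2 - -5) = 5/3 = 5/3
Slope of line 2: m2 = (7 - 6)/(-9 - -10) = 1/1 = 1
For parallel lines we need equal slopes: 5/3 != 1.
For perpendicular lines we need m1*m2 = -1: (5/3)(1) = 5/3 != -1.
Since neither condition holds, the lines are neither parallel nor perpendicular.

Neither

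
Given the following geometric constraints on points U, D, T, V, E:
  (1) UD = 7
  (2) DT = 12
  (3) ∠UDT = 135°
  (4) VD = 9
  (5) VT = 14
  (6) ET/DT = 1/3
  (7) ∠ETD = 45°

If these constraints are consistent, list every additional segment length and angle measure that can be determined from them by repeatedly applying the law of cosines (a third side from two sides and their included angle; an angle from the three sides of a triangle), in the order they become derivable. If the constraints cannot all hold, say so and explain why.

The constraints are consistent. Derivable facts, in order:
After 1 step:
- DE ≈ 9.6
- UT ≈ 17.66
- ∠DTV = 39.57°
- ∠DVT = 58.14°
- ∠TDV = 82.28°
After 2 steps:
- ∠DET = 117.86°
- ∠DTU = 16.28°
- ∠DUT = 28.72°
- ∠EDT = 17.14°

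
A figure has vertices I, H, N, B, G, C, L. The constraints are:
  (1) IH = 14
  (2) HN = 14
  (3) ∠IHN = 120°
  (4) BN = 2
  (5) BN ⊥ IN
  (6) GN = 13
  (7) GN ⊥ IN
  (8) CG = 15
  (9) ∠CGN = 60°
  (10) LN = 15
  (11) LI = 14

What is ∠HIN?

Step 1: By the law of cosines on triangle IHN: IN² = 14² + 14² − 2·14·14·cos(120°) = 588, so IN = 14·√3.
Step 2: By the inverse law of cosines on triangle HIN: cos(∠HIN) = (14² + (14·√3)² − 14²) / (2·14·14·√3) = 588/678.96 = 0.866, so ∠HIN = 30°.

Therefore, the measure of angle ∠HIN = 30°.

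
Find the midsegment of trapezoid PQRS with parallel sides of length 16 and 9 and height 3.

midsegment = (16 + 9) / 2 = 25 / 2 = 25/2

25/2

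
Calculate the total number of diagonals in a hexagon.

The number of diagonals in an n-gon is n(n - 3)/2.
For n = 6: 6(6 - 3)/2 = 6 × 3 / 2 = 9.

9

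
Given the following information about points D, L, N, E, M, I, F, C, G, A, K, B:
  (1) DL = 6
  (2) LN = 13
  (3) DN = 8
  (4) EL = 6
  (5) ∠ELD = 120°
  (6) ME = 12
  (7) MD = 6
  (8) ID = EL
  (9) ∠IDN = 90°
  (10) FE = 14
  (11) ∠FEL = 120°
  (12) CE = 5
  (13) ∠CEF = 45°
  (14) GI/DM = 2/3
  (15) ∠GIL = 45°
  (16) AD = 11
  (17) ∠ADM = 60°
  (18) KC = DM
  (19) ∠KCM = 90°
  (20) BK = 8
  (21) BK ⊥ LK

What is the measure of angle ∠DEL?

Step 1: By the law of cosines on triangle ELD: ED² = 6² + 6² − 2·6·6·cos(120°) = 108, so ED = 6·√3.
Step 2: By the inverse law of cosines on triangle DEL: cos(∠DEL) = ((6·√3)² + 6² − 6²) / (2·6·√3·6) = 108/124.71 = 0.866, so ∠DEL = 30°.

Therefore, the measure of angle ∠DEL = 30°.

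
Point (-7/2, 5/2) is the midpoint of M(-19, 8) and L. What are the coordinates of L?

Using the midpoint formula: M = ((x1 + x2)/2, (y1 + y2)/2)
We know M = (-7/2, 5/2) and M = (-19, 8)
For x: -7/2 = (-19 + x2)/2, so x2 = 2*-7/2 - -19 = 12
For y: 5/2 = (8 + y2)/2, so y2 = 2*5/2 - 8 = -3
L = (12, -3)

(12, -3)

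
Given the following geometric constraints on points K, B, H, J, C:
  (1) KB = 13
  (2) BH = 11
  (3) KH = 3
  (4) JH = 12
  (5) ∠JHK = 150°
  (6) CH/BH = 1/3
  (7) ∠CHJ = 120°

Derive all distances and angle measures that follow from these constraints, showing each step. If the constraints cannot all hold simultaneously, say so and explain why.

The constraints are consistent.

From the given relations:
  CH = 1/3·BH = 1/3·11 ≈ 3.67

Step 1: From KH = 3, HJ = 12, and ∠KHJ = 150°, by the law of cosines:
  KJ² = KH² + HJ² - 2·KH·HJ·cos(150°) = 9 + 144 + 62.35 = 215.4
  KJ ≈ 14.67

Step 2: From JH = 12, HC = 3.67, and ∠JHC = 120°, by the law of cosines:
  JC² = JH² + HC² - 2·JH·HC·cos(120°) = 144 + 13.44 + 44 = 201.4
  JC = 7/3·√37

Step 3: From KB = 13, KH = 3, BH = 11, by the inverse law of cosines:
  cos(∠BKH) = (KB² + KH² - BH²) / (2·KB·KH)
  ∠BKH = 43.05°

Step 4: From BH = 11, BK = 13, HK = 3, by the inverse law of cosines:
  cos(∠HBK) = (BH² + BK² - HK²) / (2·BH·BK)
  ∠HBK = 10.73°

Step 5: From HB = 11, HK = 3, BK = 13, by the inverse law of cosines:
  cos(∠BHK) = (HB² + HK² - BK²) / (2·HB·HK)
  ∠BHK = 126.22°

Step 6: From KH = 3, KJ = 14.67, HJ = 12, by the inverse law of cosines:
  cos(∠HKJ) = (KH² + KJ² - HJ²) / (2·KH·KJ)
  ∠HKJ = 24.13°

Step 7: From JC = 7/3·√37, JH = 12, CH = 3.67, by the inverse law of cosines:
  cos(∠CJH) = (JC² + JH² - CH²) / (2·JC·JH)
  ∠CJH = 12.93°

Step 8: From JH = 12, JK = 14.67, HK = 3, by the inverse law of cosines:
  cos(∠HJK) = (JH² + JK² - HK²) / (2·JH·JK)
  ∠HJK = 5.87°

Step 9: From CH = 3.67, CJ = 7/3·√37, HJ = 12, by the inverse law of cosines:
  cos(∠HCJ) = (CH² + CJ² - HJ²) / (2·CH·CJ)
  ∠HCJ = 47.07°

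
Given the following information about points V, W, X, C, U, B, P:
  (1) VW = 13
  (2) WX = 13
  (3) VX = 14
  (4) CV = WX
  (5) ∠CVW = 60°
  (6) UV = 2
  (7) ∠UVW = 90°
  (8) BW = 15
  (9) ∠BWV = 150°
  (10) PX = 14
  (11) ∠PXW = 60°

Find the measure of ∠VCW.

From the given relations: CV = WX = 13.
Step 1: By the law of cosines on triangle CVW: CW² = 13² + 13² − 2·13·13·cos(60°) = 169, so CW = 13.
Step 2: By the inverse law of cosines on triangle VCW: cos(∠VCW) = (13² + 13² − 13²) / (2·13·13) = 169/338 = 0.5, so ∠VCW = 60°.

Therefore, the measure of angle ∠VCW = 60°.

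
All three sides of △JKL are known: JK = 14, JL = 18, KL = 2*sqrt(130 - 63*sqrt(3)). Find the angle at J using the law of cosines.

By the inverse law of cosines: cos(J) = (JK² + JL² - KL²) / (2 × JK × JL)
cos(J) = (14² + 18² - (2*sqrt(130 - 63*sqrt(3)))²) / (2 × 14 × 18)
cos(J) = (196 + 324 - (520 - 252*sqrt(3))) / 504
cos(J) = sqrt(3)/2
J = arccos(sqrt(3)/2) = 30°

30°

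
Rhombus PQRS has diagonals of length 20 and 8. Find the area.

Area of a rhombus = (d1 * d2) / 2
Area = (20 * 8) / 2
Area = 160 / 2
Area = 80

80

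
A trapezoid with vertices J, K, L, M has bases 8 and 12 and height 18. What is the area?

Area of a trapezoid = (base1 + base2) * height / 2
Area = (8 + 12) * 18 / 2
Area = 20 * 18 / 2
Area = 360 / 2
Area = 180

180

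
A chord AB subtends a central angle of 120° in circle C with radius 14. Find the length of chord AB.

Chord length = 2r sin(θ/2)
= 2 × 14 × sin(120°/2)
= 2 × 14 × sin(60°)
= 14*sqrt(3)

14*sqrt(3)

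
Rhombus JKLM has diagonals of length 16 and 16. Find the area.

The diagonals of a rhombus divide it into four right triangles.
Each triangle has legs 16/ 2 = 8 and 16/2 = 8, so each has area (1/2)*8*8 = 32.
Four such triangles give total area = (d1 * d2) / 2 = 128.

128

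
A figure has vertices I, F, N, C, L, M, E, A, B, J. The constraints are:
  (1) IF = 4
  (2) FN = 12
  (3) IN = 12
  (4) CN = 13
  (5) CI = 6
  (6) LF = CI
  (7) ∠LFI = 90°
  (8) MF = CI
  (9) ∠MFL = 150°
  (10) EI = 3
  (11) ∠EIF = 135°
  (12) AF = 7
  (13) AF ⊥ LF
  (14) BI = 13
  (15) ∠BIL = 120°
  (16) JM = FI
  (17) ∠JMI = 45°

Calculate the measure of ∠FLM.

From the given relations: LF = CI = 6; MF = CI = 6.
Step 1: By the law of cosines on triangle LFM: LM² = 6² + 6² − 2·6·6·cos(150°) = 134.35, so LM ≈ 11.59.
Step 2: By the inverse law of cosines on triangle FLM: cos(∠FLM) = (6² + 11.59² − 6²) / (2·6·11.59) = 134.35/139.09 = 0.9659, so ∠FLM = 15°.

Therefore, the measure of angle ∠FLM = 15°.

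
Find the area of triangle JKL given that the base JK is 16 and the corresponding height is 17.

Area = (1/2) * base * height
Area = (1/2) * 16 * 17
Area = 136

136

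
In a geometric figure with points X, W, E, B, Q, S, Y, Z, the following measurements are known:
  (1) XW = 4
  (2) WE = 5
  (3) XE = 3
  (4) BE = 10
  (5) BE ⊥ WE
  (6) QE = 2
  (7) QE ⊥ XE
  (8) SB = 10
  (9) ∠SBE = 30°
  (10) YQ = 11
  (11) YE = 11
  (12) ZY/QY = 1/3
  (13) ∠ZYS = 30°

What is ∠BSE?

Step 1: By the law of cosines on triangle SBE: SE² = 10² + 10² − 2·10·10·cos(30°) = 26.79, so SE ≈ 5.18.
Step 2: By the inverse law of cosines on triangle BSE: cos(∠BSE) = (10² + 5.18² − 10²) / (2·10·5.18) = 26.79/103.53 = 0.2588, so ∠BSE = 75°.

Therefore, the measure of angle ∠BSE = 75°.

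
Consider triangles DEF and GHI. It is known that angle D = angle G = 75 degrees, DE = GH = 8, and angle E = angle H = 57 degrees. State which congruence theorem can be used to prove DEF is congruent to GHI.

Consider the given information: angle D = angle G = 75 degrees, DE = GH = 8, and angle E = angle H = 57 degrees
This is not SAS or AAS: SAS requires two sides and the included angle between them. AAS requires two angles and a non-included side.
The correct criterion is ASA. Two pairs of corresponding angles and the included side are equal (Angle-Side-Angle).

ASA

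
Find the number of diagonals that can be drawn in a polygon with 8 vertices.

Total line segments between 8 vertices = C(8,2) = 28.
Subtract the 8 sides: 28 - 8 = 20 diagonals.

20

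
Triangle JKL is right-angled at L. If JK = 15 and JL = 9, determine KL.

Rearranging the Pythagorean theorem to solve for the unknown leg:
leg^2 = hypotenuse^2 - known_leg^2 = 225 - 81 = 144
leg = sqrt(144) = 12.

12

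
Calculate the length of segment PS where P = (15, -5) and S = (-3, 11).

The horizontal distance is |-3 - 15| = 18 and the vertical distance is |11 - -5| = 16.
By the Pythagorean theorem, d = sqrt(18^2 + 16^2) = sqrt(580) = 2*sqrt(145).

2*sqrt(145)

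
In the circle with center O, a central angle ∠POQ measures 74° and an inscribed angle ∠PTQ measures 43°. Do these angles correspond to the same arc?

By the inscribed angle theorem, the inscribed angle for a central angle of 74° should be 74° / 2 = 37°.
The given inscribed angle is 43°, which does not equal 37°.
Therefore, no, they do not correspond to the same arc.

No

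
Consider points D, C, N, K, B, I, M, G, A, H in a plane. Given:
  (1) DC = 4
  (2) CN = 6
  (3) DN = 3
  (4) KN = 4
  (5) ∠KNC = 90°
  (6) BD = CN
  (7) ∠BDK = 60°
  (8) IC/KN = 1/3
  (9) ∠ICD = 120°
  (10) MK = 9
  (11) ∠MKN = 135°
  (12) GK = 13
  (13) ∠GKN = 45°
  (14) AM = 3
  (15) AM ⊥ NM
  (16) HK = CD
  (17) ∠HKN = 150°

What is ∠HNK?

From the given relations: HK = CD = 4.
Step 1: By the law of cosines on triangle NKH: NH² = 4² + 4² − 2·4·4·cos(150°) = 59.71, so NH ≈ 7.73.
Step 2: By the inverse law of cosines on triangle HNK: cos(∠HNK) = (7.73² + 4² − 4²) / (2·7.73·4) = 59.71/61.82 = 0.9659, so ∠HNK = 15°.

Therefore, the measure of angle ∠HNK = 15°.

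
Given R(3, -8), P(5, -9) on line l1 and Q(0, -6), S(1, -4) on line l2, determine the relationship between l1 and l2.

Slope of line 1: m1 = (-9 - -8)/(5 - 3) = -1/2 = -1/2
Slope of line 2: m2 = (-4 - -6)/(1 - 0) = 2/1 = 2
Two lines are perpendicular when the product of their slopes is -1 (negative reciprocals).
m1 * m2 = (-1/2) * (2) = -1, confirming perpendicularity.

Perpendicular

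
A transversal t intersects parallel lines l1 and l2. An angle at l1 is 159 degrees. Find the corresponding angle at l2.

Corresponding angles are equal: 159 degrees.

159 degrees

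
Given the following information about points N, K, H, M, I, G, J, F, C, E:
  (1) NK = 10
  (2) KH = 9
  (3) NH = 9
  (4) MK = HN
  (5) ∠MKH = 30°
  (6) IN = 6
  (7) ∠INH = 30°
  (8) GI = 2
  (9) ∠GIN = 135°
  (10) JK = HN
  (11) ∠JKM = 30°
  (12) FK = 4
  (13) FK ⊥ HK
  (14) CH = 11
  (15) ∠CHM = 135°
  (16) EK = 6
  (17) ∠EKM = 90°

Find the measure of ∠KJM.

From the given relations: JK = HN = 9; MK = HN = 9.
Step 1: By the law of cosines on triangle JKM: JM² = 9² + 9² − 2·9·9·cos(30°) = 21.7, so JM ≈ 4.66.
Step 2: By the inverse law of cosines on triangle KJM: cos(∠KJM) = (9² + 4.66² − 9²) / (2·9·4.66) = 21.7/83.86 = 0.2588, so ∠KJM = 75°.

Therefore, the measure of angle ∠KJM = 75°.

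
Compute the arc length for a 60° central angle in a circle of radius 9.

Arc length = 2πr × θ/360
= 2π × 9 × 1/6
= 3*pi

3*pi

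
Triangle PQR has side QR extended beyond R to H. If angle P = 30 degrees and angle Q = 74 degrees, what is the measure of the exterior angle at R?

The interior angle at R is 180 - 30 - 74 = 76 degrees.
The exterior angle and interior angle at R are supplementary:
Exterior angle = 180 - 76 = 104 degrees.

104 degrees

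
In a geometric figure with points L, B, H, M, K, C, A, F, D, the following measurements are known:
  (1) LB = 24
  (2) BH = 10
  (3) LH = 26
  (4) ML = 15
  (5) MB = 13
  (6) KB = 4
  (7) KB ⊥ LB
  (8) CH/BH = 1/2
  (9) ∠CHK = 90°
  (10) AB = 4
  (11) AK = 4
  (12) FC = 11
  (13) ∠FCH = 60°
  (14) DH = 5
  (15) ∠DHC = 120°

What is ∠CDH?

From the given relations: CH = 1/2·BH = 1/2·10 = 5.
Step 1: By the law of cosines on triangle DHC: DC² = 5² + 5² − 2·5·5·cos(120°) = 75, so DC = 5·√3.
Step 2: By the inverse law of cosines on triangle CDH: cos(∠CDH) = ((5·√3)² + 5² − 5²) / (2·5·√3·5) = 75/86.6 = 0.866, so ∠CDH = 30°.

Therefore, the measure of angle ∠CDH = 30°.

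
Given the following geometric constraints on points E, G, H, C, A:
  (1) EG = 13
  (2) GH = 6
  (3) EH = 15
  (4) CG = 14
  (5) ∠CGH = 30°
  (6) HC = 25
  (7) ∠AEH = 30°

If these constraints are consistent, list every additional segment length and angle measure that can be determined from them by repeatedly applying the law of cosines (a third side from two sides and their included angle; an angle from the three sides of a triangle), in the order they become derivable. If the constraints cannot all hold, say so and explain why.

These constraints are not satisfiable: by the triangle inequality in triangle GHC, (2) GH = 6 and (4) CG = 14 force HC ≤ 6 + 14 = 20, but (6) says HC = 25. No planar figure meets all of them, so nothing further can be derived.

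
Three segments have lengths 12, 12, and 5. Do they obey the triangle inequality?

Yes.
The triangle inequality requires that the sum of any two sides exceeds the third.
Here 5 + 12 = 17 > 12, so the condition is met.

Yes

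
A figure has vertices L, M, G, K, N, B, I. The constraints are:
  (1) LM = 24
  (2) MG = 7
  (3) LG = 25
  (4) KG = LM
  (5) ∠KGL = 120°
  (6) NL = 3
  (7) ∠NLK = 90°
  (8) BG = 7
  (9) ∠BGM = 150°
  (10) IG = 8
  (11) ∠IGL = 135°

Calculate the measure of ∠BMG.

Step 1: By the law of cosines on triangle MGB: MB² = 7² + 7² − 2·7·7·cos(150°) = 182.87, so MB ≈ 13.52.
Step 2: By the inverse law of cosines on triangle BMG: cos(∠BMG) = (13.52² + 7² − 7²) / (2·13.52·7) = 182.87/189.32 = 0.9659, so ∠BMG = 15°.

Therefore, the measure of angle ∠BMG = 15°.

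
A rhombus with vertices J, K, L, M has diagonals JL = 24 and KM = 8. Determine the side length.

Half-diagonals are 12 and 4. side = sqrt(12^2 + 4^2) = sqrt(160) = 4*sqrt(10)

4*sqrt(10)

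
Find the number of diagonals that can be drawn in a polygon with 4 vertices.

Each of the 4 vertices connects to 1 non-adjacent vertices via diagonals.
Total connections = 4 × 1 = 4, but each diagonal is counted twice.
Number of diagonals = 4 / 2 = 2.

2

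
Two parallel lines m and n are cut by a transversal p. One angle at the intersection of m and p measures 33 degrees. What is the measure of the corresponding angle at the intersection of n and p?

Corresponding angles are equal: 33 degrees.

33 degrees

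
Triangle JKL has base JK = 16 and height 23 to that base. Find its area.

Area = (1/2) * base * height
Area = (1/2) * 16 * 23
Area = 184

184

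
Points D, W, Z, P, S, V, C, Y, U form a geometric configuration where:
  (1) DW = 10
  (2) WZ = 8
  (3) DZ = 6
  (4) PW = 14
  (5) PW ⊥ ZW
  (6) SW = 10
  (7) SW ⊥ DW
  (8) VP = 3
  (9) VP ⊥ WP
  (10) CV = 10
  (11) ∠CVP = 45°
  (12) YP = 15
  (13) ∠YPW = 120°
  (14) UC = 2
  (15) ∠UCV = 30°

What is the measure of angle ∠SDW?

Step 1: By the law of cosines on triangle DWS: DS² = 10² + 10² − 2·10·10·cos(90°) = 200, so DS = 10·√2.
Step 2: By the inverse law of cosines on triangle SDW: cos(∠SDW) = ((10·√2)² + 10² − 10²) / (2·10·√2·10) = 200/282.84 = 0.7071, so ∠SDW = 45°.

Therefore, the measure of angle ∠SDW = 45°.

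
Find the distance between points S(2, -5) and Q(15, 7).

The horizontal distance is |15 - 2| = 13 and the vertical distance is |7 - -5| = 12.
By the Pythagorean theorem, d = sqrt(13^2 + 12^2) = sqrt(313).

sqrt(313)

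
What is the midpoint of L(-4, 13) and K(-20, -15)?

M = ((x₁ + x₂)/2, (y₁ + y₂)/2)
= ((-4 + -20)/2, (13 + -15)/2)
= (-24/2, -2/2) = (-12, -1)

(-12, -1)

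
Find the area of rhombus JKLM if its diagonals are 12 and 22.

The diagonals of a rhombus divide it into four right triangles.
Each triangle has legs 12/ 2 = 6 and 22/2 = 11, so each has area (1/2)*6*11 = 33.
Four such triangles give total area = (d1 * d2) / 2 = 132.

132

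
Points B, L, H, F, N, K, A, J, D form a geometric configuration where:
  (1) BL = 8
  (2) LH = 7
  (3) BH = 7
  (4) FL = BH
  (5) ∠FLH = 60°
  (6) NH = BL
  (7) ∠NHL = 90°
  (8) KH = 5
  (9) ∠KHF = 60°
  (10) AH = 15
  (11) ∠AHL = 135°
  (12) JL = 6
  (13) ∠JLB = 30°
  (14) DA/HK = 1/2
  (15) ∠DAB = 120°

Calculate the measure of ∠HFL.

From the given relations: FL = BH = 7.
Step 1: By the law of cosines on triangle FLH: FH² = 7² + 7² − 2·7·7·cos(60°) = 49, so FH = 7.
Step 2: By the inverse law of cosines on triangle HFL: cos(∠HFL) = (7² + 7² − 7²) / (2·7·7) = 49/98 = 0.5, so ∠HFL = 60°.

Therefore, the measure of angle ∠HFL = 60°.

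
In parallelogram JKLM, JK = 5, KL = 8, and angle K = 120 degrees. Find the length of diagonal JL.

The diagonal of a parallelogram can be found by treating two adjacent sides and the diagonal as a triangle.
Applying the law of cosines with sides 5, 8 and included angle 120°:
d^2 = 25 + 64 - 80*cos(120°) = 129
d = sqrt(129)

sqrt(129)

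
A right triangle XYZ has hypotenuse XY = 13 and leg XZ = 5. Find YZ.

YZ = sqrt(13^2 - 5^2) = sqrt(144) = 12

12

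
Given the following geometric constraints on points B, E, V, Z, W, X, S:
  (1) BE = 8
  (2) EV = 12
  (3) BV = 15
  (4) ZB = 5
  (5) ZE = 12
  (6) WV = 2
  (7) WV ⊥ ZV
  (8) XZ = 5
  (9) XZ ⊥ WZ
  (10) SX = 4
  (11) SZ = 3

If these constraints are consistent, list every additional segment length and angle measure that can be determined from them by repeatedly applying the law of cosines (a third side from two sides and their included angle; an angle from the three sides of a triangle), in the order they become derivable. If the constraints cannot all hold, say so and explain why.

The constraints are consistent. Derivable facts, in order:
After 1 step:
- ∠BEV = 95.08°
- ∠BEZ = 17.61°
- ∠BVE = 32.09°
- ∠BZE = 28.96°
- ∠EBV = 52.83°
- ∠EBZ = 133.43°
- ∠SXZ = 36.87°
- ∠SZX = 53.13°
- ∠XSZ = 90°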